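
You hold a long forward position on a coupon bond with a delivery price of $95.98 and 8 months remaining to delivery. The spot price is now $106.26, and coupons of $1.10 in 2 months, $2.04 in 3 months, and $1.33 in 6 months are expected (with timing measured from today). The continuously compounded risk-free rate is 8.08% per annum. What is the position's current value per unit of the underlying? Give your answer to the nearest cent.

PV(remaining coupons) I = 1.10·e^(−0.0808·2/12) + 2.04·e^(−0.0808·3/12) + 1.33·e^(−0.0808·6/12) = 4.3618
Current forward F = (S − I)·e^(rT) = (106.26 − 4.3618)·e^(0.0808·8/12) = 101.8982 × 1.055344 = 107.5377
Value (long) = (F − K)·e^(−rT) = (107.5377 − 95.98) × 0.947558 = 10.9516
Value = $10.95

$10.95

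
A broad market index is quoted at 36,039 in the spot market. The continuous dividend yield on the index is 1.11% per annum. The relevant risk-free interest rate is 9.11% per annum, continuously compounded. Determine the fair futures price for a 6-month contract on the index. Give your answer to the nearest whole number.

37,510

F = S·e^((r − q)T) = 36039 · e^((0.0911 − 0.0111) × 6/12)
= 36039 · e^0.040000 = 36039 × 1.040811
F = 37,510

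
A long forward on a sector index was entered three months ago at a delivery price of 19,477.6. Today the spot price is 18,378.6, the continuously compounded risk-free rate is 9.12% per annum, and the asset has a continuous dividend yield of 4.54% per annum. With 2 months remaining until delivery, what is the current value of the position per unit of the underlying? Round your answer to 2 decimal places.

Current fair forward for the remaining 2 months: F = S·e^((r − q)·T), (r − q) = 0.0912 − 0.0454 = 0.0458
F = 18378.6 · e^(0.0458 × 2/12) = 18378.6 × 1.00766254 = 18519.4268
Value of long forward = (F − K)·e^(−rT) = (18519.4268 − 19477.6) · e^(−0.0912·2/12)
= -958.1732 × 0.98491494 = -943.72

-943.72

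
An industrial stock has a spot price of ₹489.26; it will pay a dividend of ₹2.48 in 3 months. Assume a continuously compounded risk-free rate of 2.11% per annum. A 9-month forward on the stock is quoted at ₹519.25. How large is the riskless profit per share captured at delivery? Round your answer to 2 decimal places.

₹24.69 per share

PV(dividends) I = 2.48·e^(−0.0211·3/12) = 2.4670
Fair forward F* = (S − I)·e^(rT) = (489.26 − 2.4670)·e^0.015825 = 486.7930 × 1.015951 = 494.5578
Market ₹519.25 > fair 494.5578: forward overpriced → cash-and-carry (borrow at r, buy the stock and collect the dividends, short the forward).
Profit at T = |F_mkt − F*| = |519.25 − 494.5578| = ₹24.69 per share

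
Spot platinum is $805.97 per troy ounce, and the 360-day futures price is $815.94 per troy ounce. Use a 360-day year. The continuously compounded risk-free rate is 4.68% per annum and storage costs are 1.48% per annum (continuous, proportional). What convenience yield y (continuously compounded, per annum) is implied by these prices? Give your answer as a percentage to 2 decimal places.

F = S·e^((r+u−y)T) ⇒ (r+u−y) = ln(F/S)/T
ln(815.94/805.97) = 0.012294; /T ⇒ 0.012294
y = r + u − ln(F/S)/T = 0.0468 + 0.0148 − 0.012294 = 0.049306
y = 4.93%

4.93%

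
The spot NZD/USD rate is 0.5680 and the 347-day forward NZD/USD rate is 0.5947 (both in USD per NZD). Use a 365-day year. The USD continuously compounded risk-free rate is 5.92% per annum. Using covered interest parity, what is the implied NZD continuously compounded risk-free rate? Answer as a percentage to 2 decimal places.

F = S·e^((r_USD − r_NZD)T) ⇒ r_NZD = r_USD − ln(F/S)/T
ln(0.5947/0.5680) = 0.045936; /(347/365) = 0.048319
r_NZD = 0.0592 − 0.048319 = 0.010881
r_NZD = 1.09%

1.09%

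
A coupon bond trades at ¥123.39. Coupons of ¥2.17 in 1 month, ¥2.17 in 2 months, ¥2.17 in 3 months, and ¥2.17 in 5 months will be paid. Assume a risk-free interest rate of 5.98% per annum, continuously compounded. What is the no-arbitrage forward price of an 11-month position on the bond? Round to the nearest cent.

¥121.30

PV(coupons) I = 2.17·e^(−0.0598·1/12) + 2.17·e^(−0.0598·2/12) + 2.17·e^(−0.0598·3/12) + 2.17·e^(−0.0598·5/12)
I = 2.1592 + 2.1485 + 2.1378 + 2.1166 = 8.5621
F = (S − I)·e^(rT) = (123.39 − 8.5621) · e^(0.0598·11/12)
= 114.8279 · e^0.054817 = 114.8279 × 1.056347 = ¥121.30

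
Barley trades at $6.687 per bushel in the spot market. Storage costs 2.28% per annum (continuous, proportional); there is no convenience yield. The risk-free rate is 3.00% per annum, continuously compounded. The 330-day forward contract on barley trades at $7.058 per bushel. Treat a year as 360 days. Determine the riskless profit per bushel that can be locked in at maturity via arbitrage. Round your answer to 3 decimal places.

$0.039 per bushel

Fair forward: F* = S·e^(carry·T), with carry = (r + u) = 0.0300 + 0.0228 = 0.0528
F* = 6.687 · e^(0.0528 × 330/360) = 6.687 · e^0.048400 = 6.687 × 1.049590 = $7.0186
Market $7.058 > fair $7.0186: forward overpriced → cash-and-carry (buy spot, short the forward).
At maturity, profit = |F_mkt − F*| = |7.058 − 7.0186| = $0.039 per bushel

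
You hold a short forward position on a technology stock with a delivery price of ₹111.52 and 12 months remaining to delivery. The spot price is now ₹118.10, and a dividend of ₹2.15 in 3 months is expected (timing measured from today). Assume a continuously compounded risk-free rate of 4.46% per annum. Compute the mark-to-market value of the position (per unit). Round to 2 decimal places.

-₹9.32

PV(remaining dividends) I = 2.15·e^(−0.0446·3/12) = 2.1262
Current forward F = (S − I)·e^(rT) = (118.10 − 2.1262)·e^(0.0446·12/12) = 115.9738 × 1.045610 = 121.2634
Value (long) = (F − K)·e^(−rT) = (121.2634 − 111.52) × 0.956380 = 9.3184
Short position value = −(long value) = -₹9.32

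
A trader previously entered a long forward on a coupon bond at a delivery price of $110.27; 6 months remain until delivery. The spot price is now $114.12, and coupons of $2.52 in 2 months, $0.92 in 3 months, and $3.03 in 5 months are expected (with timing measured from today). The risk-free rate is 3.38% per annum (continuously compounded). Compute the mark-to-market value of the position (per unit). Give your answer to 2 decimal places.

-$0.71

PV(remaining coupons) I = 2.52·e^(−0.0338·2/12) + 0.92·e^(−0.0338·3/12) + 3.03·e^(−0.0338·5/12) = 6.4057
Current forward F = (S − I)·e^(rT) = (114.12 − 6.4057)·e^(0.0338·6/12) = 107.7143 × 1.017044 = 109.5502
Value (long) = (F − K)·e^(−rT) = (109.5502 − 110.27) × 0.983242 = -0.7077
Value = -$0.71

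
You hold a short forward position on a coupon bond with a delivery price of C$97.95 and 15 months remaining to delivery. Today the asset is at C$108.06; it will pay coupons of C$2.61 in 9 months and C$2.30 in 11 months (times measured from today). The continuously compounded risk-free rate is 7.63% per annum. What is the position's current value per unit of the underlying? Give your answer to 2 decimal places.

-C$14.41

PV(remaining coupons) I = 2.61·e^(−0.0763·9/12) + 2.30·e^(−0.0763·11/12) = 4.6095
Current forward F = (S − I)·e^(rT) = (108.06 − 4.6095)·e^(0.0763·15/12) = 103.4505 × 1.100071 = 113.8029
Value (long) = (F − K)·e^(−rT) = (113.8029 − 97.95) × 0.909032 = 14.4108
Short position value = −(long value) = -C$14.41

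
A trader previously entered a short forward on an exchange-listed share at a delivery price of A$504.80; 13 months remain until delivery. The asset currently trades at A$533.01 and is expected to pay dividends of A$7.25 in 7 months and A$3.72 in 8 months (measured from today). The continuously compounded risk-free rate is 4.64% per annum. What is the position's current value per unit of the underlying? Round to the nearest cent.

-A$42.29

PV(remaining dividends) I = 7.25·e^(−0.0464·7/12) + 3.72·e^(−0.0464·8/12) = 10.6631
Current forward F = (S − I)·e^(rT) = (533.01 − 10.6631)·e^(0.0464·13/12) = 522.3469 × 1.051551 = 549.2744
Value (long) = (F − K)·e^(−rT) = (549.2744 − 504.80) × 0.950976 = 42.2941
Short position value = −(long value) = -A$42.29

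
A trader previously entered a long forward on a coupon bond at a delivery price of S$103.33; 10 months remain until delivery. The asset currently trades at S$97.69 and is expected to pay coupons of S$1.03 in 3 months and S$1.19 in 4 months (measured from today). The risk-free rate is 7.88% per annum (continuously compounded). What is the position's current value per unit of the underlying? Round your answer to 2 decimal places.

PV(remaining coupons) I = 1.03·e^(−0.0788·3/12) + 1.19·e^(−0.0788·4/12) = 2.1691
Current forward F = (S − I)·e^(rT) = (97.69 − 2.1691)·e^(0.0788·10/12) = 95.5209 × 1.067871 = 102.0040
Value (long) = (F − K)·e^(−rT) = (102.0040 − 103.33) × 0.936443 = -1.2417
Value = -S$1.24

-S$1.24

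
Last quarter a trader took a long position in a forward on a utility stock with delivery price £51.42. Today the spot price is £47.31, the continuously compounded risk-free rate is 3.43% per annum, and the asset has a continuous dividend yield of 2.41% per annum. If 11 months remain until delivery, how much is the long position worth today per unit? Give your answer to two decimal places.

Current fair forward for the remaining 11 months: F = S·e^((r − q)·T), (r − q) = 0.0343 − 0.0241 = 0.0102
F = 47.31 · e^(0.0102 × 11/12) = 47.31 × 1.009394 = 47.7544
Value of long forward = (F − K)·e^(−rT) = (47.7544 − 51.42) · e^(−0.0343·11/12)
= -3.6656 × 0.969047 = -3.55

-£3.55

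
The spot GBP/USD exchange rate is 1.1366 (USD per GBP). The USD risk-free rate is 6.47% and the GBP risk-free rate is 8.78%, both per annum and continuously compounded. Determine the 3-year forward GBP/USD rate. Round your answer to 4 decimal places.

1.0605

F = S·e^((r_USD − r_GBP)T) = 1.1366 · e^((0.0647 − 0.0878) × 3)
= 1.1366 · e^-0.069300 = 1.1366 × 0.933047
F = 1.0605 USD per GBP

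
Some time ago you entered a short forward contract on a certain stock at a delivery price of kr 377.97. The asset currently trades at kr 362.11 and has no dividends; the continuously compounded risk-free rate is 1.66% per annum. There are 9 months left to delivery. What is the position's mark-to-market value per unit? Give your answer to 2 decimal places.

kr 11.18

Current fair forward for the remaining 9 months: F = S·e^(r·T), r = 0.0166
F = 362.11 · e^(0.0166 × 9/12) = 362.11 × 1.012528 = 366.6465
Value of long forward = (F − K)·e^(−rT) = (366.6465 − 377.97) · e^(−0.0166·9/12)
= -11.3235 × 0.987627 = -11.18
Short position value = −(long value) = kr 11.18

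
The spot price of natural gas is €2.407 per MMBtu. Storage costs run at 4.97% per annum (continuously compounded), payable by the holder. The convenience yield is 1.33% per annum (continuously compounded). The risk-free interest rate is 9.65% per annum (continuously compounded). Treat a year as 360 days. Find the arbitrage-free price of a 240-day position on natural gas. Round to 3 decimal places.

Net carry = r + u − y = 0.0965 + 0.0497 − 0.0133 = 0.1329
F = S·e^((r+u−y)T) = 2.407 · e^(0.1329 × 240/360) = 2.407 · e^0.088600
= 2.407 × 1.092644 = €2.630 per MMBtu

€2.630 per MMBtu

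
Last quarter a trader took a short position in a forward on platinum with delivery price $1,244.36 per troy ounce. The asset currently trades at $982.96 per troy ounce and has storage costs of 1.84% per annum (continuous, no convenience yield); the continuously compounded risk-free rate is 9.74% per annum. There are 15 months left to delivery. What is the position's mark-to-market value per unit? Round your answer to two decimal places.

Current fair forward for the remaining 15 months: F = S·e^((r + u)·T), (r + u) = 0.0974 + 0.0184 = 0.1158
F = 982.96 · e^(0.1158 × 15/12) = 982.96 × 1.155751 = 1136.0570
Value of long forward = (F − K)·e^(−rT) = (1136.0570 − 1244.36) · e^(−0.0974·15/12)
= -108.3030 × 0.885370 = -95.89
Short position value = −(long value) = $95.89

$95.89 per troy ounce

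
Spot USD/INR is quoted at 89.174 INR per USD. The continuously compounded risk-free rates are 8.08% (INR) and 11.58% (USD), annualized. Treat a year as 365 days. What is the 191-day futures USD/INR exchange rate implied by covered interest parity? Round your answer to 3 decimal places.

F = S·e^((r_INR − r_USD)T) = 89.174 · e^((0.0808 − 0.1158) × 191/365)
= 89.174 · e^-0.018315 = 89.174 × 0.981852
F = 87.556 INR per USD

87.556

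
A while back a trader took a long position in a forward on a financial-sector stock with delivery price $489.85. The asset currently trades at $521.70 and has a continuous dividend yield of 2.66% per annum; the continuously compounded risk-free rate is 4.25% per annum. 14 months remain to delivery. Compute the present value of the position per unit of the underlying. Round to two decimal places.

Current fair forward for the remaining 14 months: F = S·e^((r − q)·T), (r − q) = 0.0425 − 0.0266 = 0.0159
F = 521.70 · e^(0.0159 × 14/12) = 521.70 × 1.018723 = 531.4678
Value of long forward = (F − K)·e^(−rT) = (531.4678 − 489.85) · e^(−0.0425·14/12)
= 41.6178 × 0.951626 = 39.60

$39.60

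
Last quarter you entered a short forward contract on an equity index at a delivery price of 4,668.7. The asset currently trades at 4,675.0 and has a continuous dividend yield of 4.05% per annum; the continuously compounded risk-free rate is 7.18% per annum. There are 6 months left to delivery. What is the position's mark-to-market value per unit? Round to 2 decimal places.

Current fair forward for the remaining 6 months: F = S·e^((r − q)·T), (r − q) = 0.0718 − 0.0405 = 0.0313
F = 4675.0 · e^(0.0313 × 6/12) = 4675.0 × 1.01577310 = 4748.7392
Value of long forward = (F − K)·e^(−rT) = (4748.7392 − 4668.7) · e^(−0.0718·6/12)
= 80.0392 × 0.96473676 = 77.22
Short position value = −(long value) = -77.22

-77.22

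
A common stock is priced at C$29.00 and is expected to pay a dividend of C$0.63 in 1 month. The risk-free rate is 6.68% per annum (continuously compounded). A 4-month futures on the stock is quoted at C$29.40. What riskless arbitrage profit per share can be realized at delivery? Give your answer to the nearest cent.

C$0.39 per share

PV(dividends) I = 0.63·e^(−0.0668·1/12) = 0.6265
Fair futures F* = (S − I)·e^(rT) = (29.00 − 0.6265)·e^0.022267 = 28.3735 × 1.022517 = 29.0124
Market C$29.40 > fair 29.0124: forward overpriced → cash-and-carry (borrow at r, buy the stock and collect the dividends, short the forward).
Profit at T = |F_mkt − F*| = |29.40 − 29.0124| = C$0.39 per share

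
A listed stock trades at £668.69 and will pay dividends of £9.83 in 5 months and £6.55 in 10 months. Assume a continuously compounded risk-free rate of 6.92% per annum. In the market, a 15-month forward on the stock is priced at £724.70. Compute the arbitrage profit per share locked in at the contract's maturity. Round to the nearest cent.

£12.75 per share

PV(dividends) I = 9.83·e^(−0.0692·5/12) + 6.55·e^(−0.0692·10/12) = 15.7336
Fair forward F* = (S − I)·e^(rT) = (668.69 − 15.7336)·e^0.086500 = 652.9564 × 1.090351 = 711.9517
Market £724.70 > fair 711.9517: forward overpriced → cash-and-carry (borrow at r, buy the stock and collect the dividends, short the forward).
Profit at T = |F_mkt − F*| = |724.70 − 711.9517| = £12.75 per share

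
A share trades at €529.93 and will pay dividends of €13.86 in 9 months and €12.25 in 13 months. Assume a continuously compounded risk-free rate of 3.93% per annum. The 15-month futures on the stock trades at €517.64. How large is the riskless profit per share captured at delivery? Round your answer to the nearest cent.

PV(dividends) I = 13.86·e^(−0.0393·9/12) + 12.25·e^(−0.0393·13/12) = 25.1968
Fair futures F* = (S − I)·e^(rT) = (529.93 − 25.1968)·e^0.049125 = 504.7332 × 1.050352 = 530.1475
Market €517.64 < fair 530.1475: forward underpriced → reverse cash-and-carry (short the stock, invest proceeds at r, pay the dividends, go long the forward).
Profit at T = |F_mkt − F*| = |517.64 − 530.1475| = €12.51 per share

€12.51 per share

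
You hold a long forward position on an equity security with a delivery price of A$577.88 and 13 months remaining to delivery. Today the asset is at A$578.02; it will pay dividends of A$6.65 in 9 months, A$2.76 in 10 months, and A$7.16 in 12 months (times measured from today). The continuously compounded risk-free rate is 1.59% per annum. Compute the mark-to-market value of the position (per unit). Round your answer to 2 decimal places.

-A$6.33

PV(remaining dividends) I = 6.65·e^(−0.0159·9/12) + 2.76·e^(−0.0159·10/12) + 7.16·e^(−0.0159·12/12) = 16.3419
Current forward F = (S − I)·e^(rT) = (578.02 − 16.3419)·e^(0.0159·13/12) = 561.6781 × 1.017374 = 571.4367
Value (long) = (F − K)·e^(−rT) = (571.4367 − 577.88) × 0.982923 = -6.3333
Value = -A$6.33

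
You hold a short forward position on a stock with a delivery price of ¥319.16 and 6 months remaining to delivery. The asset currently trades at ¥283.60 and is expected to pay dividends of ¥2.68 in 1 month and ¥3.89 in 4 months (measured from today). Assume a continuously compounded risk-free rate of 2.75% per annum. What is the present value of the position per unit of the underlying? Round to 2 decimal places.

PV(remaining dividends) I = 2.68·e^(−0.0275·1/12) + 3.89·e^(−0.0275·4/12) = 6.5284
Current forward F = (S − I)·e^(rT) = (283.60 − 6.5284)·e^(0.0275·6/12) = 277.0716 × 1.013845 = 280.9077
Value (long) = (F − K)·e^(−rT) = (280.9077 − 319.16) × 0.986344 = -37.7299
Short position value = −(long value) = ¥37.73

¥37.73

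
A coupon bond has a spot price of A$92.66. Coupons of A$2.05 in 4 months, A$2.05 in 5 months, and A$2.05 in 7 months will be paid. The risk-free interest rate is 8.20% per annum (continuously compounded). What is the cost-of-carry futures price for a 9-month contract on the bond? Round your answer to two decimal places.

PV(coupons) I = 2.05·e^(−0.0820·4/12) + 2.05·e^(−0.0820·5/12) + 2.05·e^(−0.0820·7/12)
I = 1.9947 + 1.9811 + 1.9542 = 5.9300
F = (S − I)·e^(rT) = (92.66 − 5.9300) · e^(0.0820·9/12)
= 86.7300 · e^0.061500 = 86.7300 × 1.063430 = A$92.23

A$92.23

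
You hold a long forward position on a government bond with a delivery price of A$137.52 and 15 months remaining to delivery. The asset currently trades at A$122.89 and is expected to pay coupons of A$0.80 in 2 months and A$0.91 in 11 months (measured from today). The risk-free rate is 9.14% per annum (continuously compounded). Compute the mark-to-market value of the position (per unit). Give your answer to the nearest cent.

PV(remaining coupons) I = 0.80·e^(−0.0914·2/12) + 0.91·e^(−0.0914·11/12) = 1.6248
Current forward F = (S − I)·e^(rT) = (122.89 − 1.6248)·e^(0.0914·15/12) = 121.2652 × 1.121032 = 135.9422
Value (long) = (F − K)·e^(−rT) = (135.9422 − 137.52) × 0.892035 = -1.4075
Value = -A$1.41

-A$1.41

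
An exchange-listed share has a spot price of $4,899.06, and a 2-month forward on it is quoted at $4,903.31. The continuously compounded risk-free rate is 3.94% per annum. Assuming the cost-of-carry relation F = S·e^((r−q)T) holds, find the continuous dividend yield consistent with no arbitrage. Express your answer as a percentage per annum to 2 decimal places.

From F = S·e^((r−q)T): (r − q) = ln(F/S)/T
ln(4903.31/4899.06) = ln(1.000868) = 0.000868
(r − q) = 0.000868 / (2/12) = 0.005208
q = r − ln(F/S)/T = 0.0394 − 0.005208 = 0.034192
q = 3.42%

3.42%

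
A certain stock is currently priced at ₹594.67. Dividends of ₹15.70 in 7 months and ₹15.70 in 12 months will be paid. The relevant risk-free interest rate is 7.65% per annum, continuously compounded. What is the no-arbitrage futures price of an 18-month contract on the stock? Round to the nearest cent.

₹633.83

PV(dividends) I = 15.70·e^(−0.0765·7/12) + 15.70·e^(−0.0765·12/12)
I = 15.0148 + 14.5437 = 29.5585
F = (S − I)·e^(rT) = (594.67 − 29.5585) · e^(0.0765·18/12)
= 565.1115 · e^0.114750 = 565.1115 × 1.121593 = ₹633.83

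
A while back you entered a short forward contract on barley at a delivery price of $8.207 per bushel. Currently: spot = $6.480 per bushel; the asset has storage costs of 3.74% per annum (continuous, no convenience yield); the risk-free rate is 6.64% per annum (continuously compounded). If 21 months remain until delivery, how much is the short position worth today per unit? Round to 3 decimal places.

$0.388 per bushel

Current fair forward for the remaining 21 months: F = S·e^((r + u)·T), (r + u) = 0.0664 + 0.0374 = 0.1038
F = 6.480 · e^(0.1038 × 21/12) = 6.480 × 1.199194 = 7.7708
Value of long forward = (F − K)·e^(−rT) = (7.7708 − 8.207) · e^(−0.0664·21/12)
= -0.4362 × 0.890297 = -0.388
Short position value = −(long value) = $0.388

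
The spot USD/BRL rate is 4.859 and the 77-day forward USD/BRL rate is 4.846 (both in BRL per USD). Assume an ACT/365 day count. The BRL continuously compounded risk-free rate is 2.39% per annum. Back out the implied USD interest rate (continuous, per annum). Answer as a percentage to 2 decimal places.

F = S·e^((r_BRL − r_USD)T) ⇒ r_USD = r_BRL − ln(F/S)/T
ln(4.846/4.859) = -0.002679; /(77/365) = -0.012699
r_USD = 0.0239 + 0.012699 = 0.036599
r_USD = 3.66%

3.66%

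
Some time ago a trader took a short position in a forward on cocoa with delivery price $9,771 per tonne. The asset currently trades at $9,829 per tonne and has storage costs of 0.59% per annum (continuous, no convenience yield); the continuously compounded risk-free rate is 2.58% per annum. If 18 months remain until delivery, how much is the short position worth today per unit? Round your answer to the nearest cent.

-$516.29 per tonne

Current fair forward for the remaining 18 months: F = S·e^((r + u)·T), (r + u) = 0.0258 + 0.0059 = 0.0317
F = 9829 · e^(0.0317 × 18/12) = 9829 × 1.04869863 = 10307.6588
Value of long forward = (F − K)·e^(−rT) = (10307.6588 − 9771) · e^(−0.0258·18/12)
= 536.6588 × 0.96203928 = 516.29
Short position value = −(long value) = -$516.29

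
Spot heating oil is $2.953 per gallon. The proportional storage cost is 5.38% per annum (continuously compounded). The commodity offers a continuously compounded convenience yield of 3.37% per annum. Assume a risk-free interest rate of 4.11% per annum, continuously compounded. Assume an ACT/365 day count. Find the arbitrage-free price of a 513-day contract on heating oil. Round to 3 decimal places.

$3.218 per gallon

Net carry = r + u − y = 0.0411 + 0.0538 − 0.0337 = 0.0612
F = S·e^((r+u−y)T) = 2.953 · e^(0.0612 × 513/365) = 2.953 · e^0.086015
= 2.953 × 1.089823 = $3.218 per gallon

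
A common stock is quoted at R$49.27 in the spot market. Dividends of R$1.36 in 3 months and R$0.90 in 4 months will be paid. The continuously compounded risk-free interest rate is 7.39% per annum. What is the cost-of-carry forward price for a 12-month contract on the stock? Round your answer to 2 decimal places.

R$50.67

PV(dividends) I = 1.36·e^(−0.0739·3/12) + 0.90·e^(−0.0739·4/12)
I = 1.3351 + 0.8781 = 2.2132
F = (S − I)·e^(rT) = (49.27 − 2.2132) · e^(0.0739·12/12)
= 47.0568 · e^0.073900 = 47.0568 × 1.076699 = R$50.67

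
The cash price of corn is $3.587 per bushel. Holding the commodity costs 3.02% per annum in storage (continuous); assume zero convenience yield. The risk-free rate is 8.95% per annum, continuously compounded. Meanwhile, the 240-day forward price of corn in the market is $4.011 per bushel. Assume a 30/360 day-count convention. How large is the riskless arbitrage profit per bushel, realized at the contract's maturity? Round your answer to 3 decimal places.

$0.126 per bushel

Fair forward: F* = S·e^(carry·T), with carry = (r + u) = 0.0895 + 0.0302 = 0.1197
F* = 3.587 · e^(0.1197 × 240/360) = 3.587 · e^0.079800 = 3.587 × 1.083070 = $3.8850
Market $4.011 > fair $3.8850: forward overpriced → cash-and-carry (buy spot, short the forward).
At maturity, profit = |F_mkt − F*| = |4.011 − 3.8850| = $0.126 per bushel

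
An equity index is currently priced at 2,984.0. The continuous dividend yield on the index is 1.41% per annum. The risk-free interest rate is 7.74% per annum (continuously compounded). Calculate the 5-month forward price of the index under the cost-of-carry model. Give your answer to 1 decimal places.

3,063.8

F = S·e^((r − q)T) = 2984.0 · e^((0.0774 − 0.0141) × 5/12)
= 2984.0 · e^0.026375 = 2984.0 × 1.026726
F = 3,063.8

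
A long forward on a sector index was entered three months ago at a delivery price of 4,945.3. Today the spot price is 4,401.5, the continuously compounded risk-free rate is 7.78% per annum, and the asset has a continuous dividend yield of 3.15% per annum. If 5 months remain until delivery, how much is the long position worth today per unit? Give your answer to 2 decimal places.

Current fair forward for the remaining 5 months: F = S·e^((r − q)·T), (r − q) = 0.0778 − 0.0315 = 0.0463
F = 4401.5 · e^(0.0463 × 5/12) = 4401.5 × 1.01947895 = 4487.2366
Value of long forward = (F − K)·e^(−rT) = (4487.2366 − 4945.3) · e^(−0.0778·5/12)
= -458.0634 × 0.96810312 = -443.45

-443.45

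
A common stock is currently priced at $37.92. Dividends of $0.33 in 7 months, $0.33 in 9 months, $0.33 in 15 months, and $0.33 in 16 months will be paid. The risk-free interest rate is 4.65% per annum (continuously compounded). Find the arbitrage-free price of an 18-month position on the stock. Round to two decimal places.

$39.31

PV(dividends) I = 0.33·e^(−0.0465·7/12) + 0.33·e^(−0.0465·9/12) + 0.33·e^(−0.0465·15/12) + 0.33·e^(−0.0465·16/12)
I = 0.3212 + 0.3187 + 0.3114 + 0.3102 = 1.2615
F = (S − I)·e^(rT) = (37.92 − 1.2615) · e^(0.0465·18/12)
= 36.6585 · e^0.069750 = 36.6585 × 1.072240 = $39.31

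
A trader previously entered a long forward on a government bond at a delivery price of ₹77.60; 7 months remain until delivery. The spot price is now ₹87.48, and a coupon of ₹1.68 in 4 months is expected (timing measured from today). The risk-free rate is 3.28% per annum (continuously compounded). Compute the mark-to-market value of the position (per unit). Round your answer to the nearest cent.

PV(remaining coupons) I = 1.68·e^(−0.0328·4/12) = 1.6617
Current forward F = (S − I)·e^(rT) = (87.48 − 1.6617)·e^(0.0328·7/12) = 85.8183 × 1.019318 = 87.4761
Value (long) = (F − K)·e^(−rT) = (87.4761 − 77.60) × 0.981049 = 9.6889
Value = ₹9.69

₹9.69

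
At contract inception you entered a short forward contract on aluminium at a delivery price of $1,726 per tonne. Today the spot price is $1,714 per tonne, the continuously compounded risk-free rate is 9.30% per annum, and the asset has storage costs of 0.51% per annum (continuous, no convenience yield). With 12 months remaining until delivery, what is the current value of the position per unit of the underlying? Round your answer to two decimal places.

Current fair forward for the remaining 12 months: F = S·e^((r + u)·T), (r + u) = 0.0930 + 0.0051 = 0.0981
F = 1714 · e^(0.0981 × 12/12) = 1714 × 1.10307309 = 1890.6673
Value of long forward = (F − K)·e^(−rT) = (1890.6673 − 1726) · e^(−0.0930·12/12)
= 164.6673 × 0.91119350 = 150.04
Short position value = −(long value) = -$150.04

-$150.04 per tonne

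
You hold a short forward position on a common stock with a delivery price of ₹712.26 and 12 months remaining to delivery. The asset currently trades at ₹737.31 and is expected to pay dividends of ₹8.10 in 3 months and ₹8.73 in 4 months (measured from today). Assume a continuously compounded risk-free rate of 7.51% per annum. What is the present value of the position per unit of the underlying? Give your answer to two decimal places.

PV(remaining dividends) I = 8.10·e^(−0.0751·3/12) + 8.73·e^(−0.0751·4/12) = 16.4635
Current forward F = (S − I)·e^(rT) = (737.31 − 16.4635)·e^(0.0751·12/12) = 720.8465 × 1.077992 = 777.0668
Value (long) = (F − K)·e^(−rT) = (777.0668 − 712.26) × 0.927651 = 60.1181
Short position value = −(long value) = -₹60.12

-₹60.12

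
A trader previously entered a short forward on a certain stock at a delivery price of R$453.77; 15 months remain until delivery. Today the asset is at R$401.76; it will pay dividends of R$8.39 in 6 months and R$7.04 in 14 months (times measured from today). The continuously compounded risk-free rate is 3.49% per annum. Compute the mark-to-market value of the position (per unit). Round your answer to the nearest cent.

R$47.64

PV(remaining dividends) I = 8.39·e^(−0.0349·6/12) + 7.04·e^(−0.0349·14/12) = 15.0040
Current forward F = (S − I)·e^(rT) = (401.76 − 15.0040)·e^(0.0349·15/12) = 386.7560 × 1.044591 = 404.0018
Value (long) = (F − K)·e^(−rT) = (404.0018 − 453.77) × 0.957313 = -47.6437
Short position value = −(long value) = R$47.64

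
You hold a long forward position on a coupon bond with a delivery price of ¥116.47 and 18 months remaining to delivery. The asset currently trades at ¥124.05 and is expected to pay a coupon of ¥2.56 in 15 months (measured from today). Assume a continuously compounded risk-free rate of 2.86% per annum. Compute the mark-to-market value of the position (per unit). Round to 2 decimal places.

PV(remaining coupons) I = 2.56·e^(−0.0286·15/12) = 2.4701
Current forward F = (S − I)·e^(rT) = (124.05 − 2.4701)·e^(0.0286·18/12) = 121.5799 × 1.043834 = 126.9092
Value (long) = (F − K)·e^(−rT) = (126.9092 − 116.47) × 0.958007 = 10.0008
Value = ¥10.00

¥10.00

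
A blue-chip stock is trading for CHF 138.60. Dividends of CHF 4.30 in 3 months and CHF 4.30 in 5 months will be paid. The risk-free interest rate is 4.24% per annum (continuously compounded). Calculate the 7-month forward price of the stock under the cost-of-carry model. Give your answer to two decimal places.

CHF 133.38

PV(dividends) I = 4.30·e^(−0.0424·3/12) + 4.30·e^(−0.0424·5/12)
I = 4.2547 + 4.2247 = 8.4794
F = (S − I)·e^(rT) = (138.60 − 8.4794) · e^(0.0424·7/12)
= 130.1206 · e^0.024733 = 130.1206 × 1.025041 = CHF 133.38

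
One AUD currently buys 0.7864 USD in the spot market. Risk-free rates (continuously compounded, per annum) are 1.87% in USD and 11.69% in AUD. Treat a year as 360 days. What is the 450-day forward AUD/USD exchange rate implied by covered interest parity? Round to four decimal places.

0.6956

F = S·e^((r_USD − r_AUD)T) = 0.7864 · e^((0.0187 − 0.1169) × 450/360)
= 0.7864 · e^-0.122750 = 0.7864 × 0.884485
F = 0.6956 USD per AUD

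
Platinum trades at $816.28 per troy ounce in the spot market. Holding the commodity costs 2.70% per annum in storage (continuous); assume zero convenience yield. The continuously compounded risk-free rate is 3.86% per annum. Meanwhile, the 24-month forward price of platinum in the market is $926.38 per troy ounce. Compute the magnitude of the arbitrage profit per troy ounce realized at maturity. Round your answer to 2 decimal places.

Fair forward: F* = S·e^(carry·T), with carry = (r + u) = 0.0386 + 0.0270 = 0.0656
F* = 816.28 · e^(0.0656 × 24/12) = 816.28 · e^0.131200 = 816.28 × 1.140196 = $930.7192
Market $926.38 < fair $930.7192: forward underpriced → reverse cash-and-carry (short spot, go long the forward).
At maturity, profit = |F_mkt − F*| = |926.38 − 930.7192| = $4.34 per troy ounce

$4.34 per troy ounce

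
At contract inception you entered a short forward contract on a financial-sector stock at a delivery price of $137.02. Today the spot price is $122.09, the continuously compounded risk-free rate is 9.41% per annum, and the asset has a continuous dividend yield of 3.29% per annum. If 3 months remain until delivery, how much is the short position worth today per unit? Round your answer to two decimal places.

Current fair forward for the remaining 3 months: F = S·e^((r − q)·T), (r − q) = 0.0941 − 0.0329 = 0.0612
F = 122.09 · e^(0.0612 × 3/12) = 122.09 × 1.015418 = 123.9724
Value of long forward = (F − K)·e^(−rT) = (123.9724 − 137.02) · e^(−0.0941·3/12)
= -13.0476 × 0.976750 = -12.74
Short position value = −(long value) = $12.74

$12.74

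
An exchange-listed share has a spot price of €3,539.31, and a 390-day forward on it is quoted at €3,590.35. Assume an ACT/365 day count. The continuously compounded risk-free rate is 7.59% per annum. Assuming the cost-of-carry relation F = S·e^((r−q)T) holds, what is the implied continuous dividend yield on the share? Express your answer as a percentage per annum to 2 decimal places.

6.25%

From F = S·e^((r−q)T): (r − q) = ln(F/S)/T
ln(3590.35/3539.31) = ln(1.014421) = 0.014318
(r − q) = 0.014318 / (390/365) = 0.013400
q = r − ln(F/S)/T = 0.0759 − 0.013400 = 0.062500
q = 6.25%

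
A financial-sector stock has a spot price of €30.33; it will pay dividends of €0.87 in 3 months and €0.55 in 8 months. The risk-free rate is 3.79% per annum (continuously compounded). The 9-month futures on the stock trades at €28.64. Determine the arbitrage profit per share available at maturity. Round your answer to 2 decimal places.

€1.13 per share

PV(dividends) I = 0.87·e^(−0.0379·3/12) + 0.55·e^(−0.0379·8/12) = 1.3981
Fair futures F* = (S − I)·e^(rT) = (30.33 − 1.3981)·e^0.028425 = 28.9319 × 1.028833 = 29.7661
Market €28.64 < fair 29.7661: forward underpriced → reverse cash-and-carry (short the stock, invest proceeds at r, pay the dividends, go long the forward).
Profit at T = |F_mkt − F*| = |28.64 − 29.7661| = €1.13 per share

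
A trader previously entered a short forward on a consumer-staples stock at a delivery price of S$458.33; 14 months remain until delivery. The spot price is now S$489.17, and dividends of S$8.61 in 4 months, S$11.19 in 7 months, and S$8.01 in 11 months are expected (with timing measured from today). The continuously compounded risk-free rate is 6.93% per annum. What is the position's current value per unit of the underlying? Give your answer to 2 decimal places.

-S$39.76

PV(remaining dividends) I = 8.61·e^(−0.0693·4/12) + 11.19·e^(−0.0693·7/12) + 8.01·e^(−0.0693·11/12) = 26.6770
Current forward F = (S − I)·e^(rT) = (489.17 − 26.6770)·e^(0.0693·14/12) = 462.4930 × 1.084208 = 501.4386
Value (long) = (F − K)·e^(−rT) = (501.4386 − 458.33) × 0.922332 = 39.7604
Short position value = −(long value) = -S$39.76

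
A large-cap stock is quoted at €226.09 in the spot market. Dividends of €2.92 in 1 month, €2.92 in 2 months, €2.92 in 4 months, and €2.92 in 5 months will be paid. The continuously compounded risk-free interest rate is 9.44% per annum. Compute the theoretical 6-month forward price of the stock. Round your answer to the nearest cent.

€225.06

PV(dividends) I = 2.92·e^(−0.0944·1/12) + 2.92·e^(−0.0944·2/12) + 2.92·e^(−0.0944·4/12) + 2.92·e^(−0.0944·5/12)
I = 2.8971 + 2.8744 + 2.8295 + 2.8074 = 11.4084
F = (S − I)·e^(rT) = (226.09 − 11.4084) · e^(0.0944·6/12)
= 214.6816 · e^0.047200 = 214.6816 × 1.048332 = €225.06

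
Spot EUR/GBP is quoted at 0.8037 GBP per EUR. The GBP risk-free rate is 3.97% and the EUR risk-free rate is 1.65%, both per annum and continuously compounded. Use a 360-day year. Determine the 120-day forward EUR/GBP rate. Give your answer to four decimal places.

F = S·e^((r_GBP − r_EUR)T) = 0.8037 · e^((0.0397 − 0.0165) × 120/360)
= 0.8037 · e^0.007733 = 0.8037 × 1.007763
F = 0.8099 GBP per EUR

0.8099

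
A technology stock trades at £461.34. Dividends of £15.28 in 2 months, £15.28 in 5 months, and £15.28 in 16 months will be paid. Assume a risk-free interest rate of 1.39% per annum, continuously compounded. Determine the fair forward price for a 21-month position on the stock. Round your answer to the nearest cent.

£426.15

PV(dividends) I = 15.28·e^(−0.0139·2/12) + 15.28·e^(−0.0139·5/12) + 15.28·e^(−0.0139·16/12)
I = 15.2446 + 15.1918 + 14.9994 = 45.4358
F = (S − I)·e^(rT) = (461.34 − 45.4358) · e^(0.0139·21/12)
= 415.9042 · e^0.024325 = 415.9042 × 1.024623 = £426.15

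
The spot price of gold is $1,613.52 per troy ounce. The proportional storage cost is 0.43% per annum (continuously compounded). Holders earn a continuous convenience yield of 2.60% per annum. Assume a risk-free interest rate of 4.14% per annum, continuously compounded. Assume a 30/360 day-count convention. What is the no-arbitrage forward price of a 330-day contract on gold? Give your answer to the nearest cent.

Net carry = r + u − y = 0.0414 + 0.0043 − 0.0260 = 0.0197
F = S·e^((r+u−y)T) = 1613.52 · e^(0.0197 × 330/360) = 1613.52 · e^0.01805833
= 1613.52 × 1.01822237 = $1,642.92 per troy ounce

$1,642.92 per troy ounce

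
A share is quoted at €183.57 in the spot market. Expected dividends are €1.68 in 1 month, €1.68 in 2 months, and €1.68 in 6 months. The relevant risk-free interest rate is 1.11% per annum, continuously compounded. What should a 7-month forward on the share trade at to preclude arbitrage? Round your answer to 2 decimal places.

PV(dividends) I = 1.68·e^(−0.0111·1/12) + 1.68·e^(−0.0111·2/12) + 1.68·e^(−0.0111·6/12)
I = 1.6784 + 1.6769 + 1.6707 = 5.0260
F = (S − I)·e^(rT) = (183.57 − 5.0260) · e^(0.0111·7/12)
= 178.5440 · e^0.006475 = 178.5440 × 1.006496 = €179.70

€179.70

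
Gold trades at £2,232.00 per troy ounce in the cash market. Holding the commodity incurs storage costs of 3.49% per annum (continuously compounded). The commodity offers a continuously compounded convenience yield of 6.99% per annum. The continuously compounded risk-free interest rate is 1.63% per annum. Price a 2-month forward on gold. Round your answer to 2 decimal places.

£2,225.05 per troy ounce

Net carry = r + u − y = 0.0163 + 0.0349 − 0.0699 = -0.0187
F = S·e^((r+u−y)T) = 2232.00 · e^(-0.0187 × 2/12) = 2232.00 · e^-0.00311667
= 2232.00 × 0.99688818 = £2,225.05 per troy ounce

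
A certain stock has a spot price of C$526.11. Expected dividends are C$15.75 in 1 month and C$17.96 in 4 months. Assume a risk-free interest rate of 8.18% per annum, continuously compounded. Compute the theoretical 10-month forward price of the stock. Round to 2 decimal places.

C$527.77

PV(dividends) I = 15.75·e^(−0.0818·1/12) + 17.96·e^(−0.0818·4/12)
I = 15.6430 + 17.4769 = 33.1199
F = (S − I)·e^(rT) = (526.11 − 33.1199) · e^(0.0818·10/12)
= 492.9901 · e^0.068167 = 492.9901 × 1.070544 = C$527.77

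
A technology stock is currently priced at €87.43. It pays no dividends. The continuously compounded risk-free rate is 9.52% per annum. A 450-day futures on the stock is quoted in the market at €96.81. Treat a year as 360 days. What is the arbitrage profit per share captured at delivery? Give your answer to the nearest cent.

€1.67 per share

Fair futures: F* = S·e^(carry·T), with carry = r = 0.0952
F* = 87.43 · e^(0.0952 × 450/360) = 87.43 · e^0.119000 = 87.43 × 1.126370 = €98.4785
Market €96.81 < fair €98.4785: forward underpriced → reverse cash-and-carry (short spot, go long the forward).
At maturity, profit = |F_mkt − F*| = |96.81 − 98.4785| = €1.67 per share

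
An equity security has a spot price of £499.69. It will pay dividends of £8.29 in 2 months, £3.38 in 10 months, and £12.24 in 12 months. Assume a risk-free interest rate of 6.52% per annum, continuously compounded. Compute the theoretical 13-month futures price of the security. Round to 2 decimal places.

£511.72

PV(dividends) I = 8.29·e^(−0.0652·2/12) + 3.38·e^(−0.0652·10/12) + 12.24·e^(−0.0652·12/12)
I = 8.2004 + 3.2013 + 11.4674 = 22.8691
F = (S − I)·e^(rT) = (499.69 − 22.8691) · e^(0.0652·13/12)
= 476.8209 · e^0.070633 = 476.8209 × 1.073187 = £511.72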